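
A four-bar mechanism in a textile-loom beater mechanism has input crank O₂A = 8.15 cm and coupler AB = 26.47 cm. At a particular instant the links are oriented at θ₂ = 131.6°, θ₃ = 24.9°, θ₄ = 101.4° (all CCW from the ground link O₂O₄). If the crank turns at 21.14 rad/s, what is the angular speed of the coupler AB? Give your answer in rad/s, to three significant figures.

ω₂ = 21.14 rad/s
Differentiating the loop-closure r₂e^{iθ₂}+r₃e^{iθ₃}=r₁+r₄e^{iθ₄} gives r₂ω₂e^{iθ₂}+r₃ω₃e^{iθ₃}=r₄ω₄e^{iθ₄}.
Eliminating the other unknown: ω₃ = r₂ω₂ sin(θ₄−θ₂) / [r₃ sin(θ₃−θ₄)].
Numerator sine = -0.50302; denominator sine = -0.97237.
Result = 0.0815·21.14·(-0.50302) / (0.2647·(-0.97237)) = +3.3671 rad/s; magnitude 3.3671 rad/s.

3.37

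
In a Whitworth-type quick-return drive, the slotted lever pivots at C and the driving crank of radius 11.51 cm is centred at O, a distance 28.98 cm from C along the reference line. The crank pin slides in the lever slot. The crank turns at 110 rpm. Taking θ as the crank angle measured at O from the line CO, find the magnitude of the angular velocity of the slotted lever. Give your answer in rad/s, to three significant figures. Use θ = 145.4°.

3.87

ω = 11.52 rad/s (from 110 rpm).
Crank pin A relative to C: A = (d + r cosθ, r sinθ); lever angle φ = atan2(r sinθ, d + r cosθ).
Differentiating tanφ: φ̇ = rω(d cosθ + r)/(d² + r² + 2dr cosθ).
d² + r² + 2dr cosθ = |CA|² = 0.042319 m²;  d cosθ + r = -0.12344 m.
|ω_lever| = |0.1151·11.52·-0.12344| / 0.042319 = 3.8675 rad/s.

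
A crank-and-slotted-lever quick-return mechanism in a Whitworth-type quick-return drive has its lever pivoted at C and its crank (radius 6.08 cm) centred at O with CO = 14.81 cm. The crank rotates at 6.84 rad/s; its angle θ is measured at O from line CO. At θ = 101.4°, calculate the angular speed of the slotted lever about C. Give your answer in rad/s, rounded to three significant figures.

ω = 6.84 rad/s
Crank pin A relative to C: A = (d + r cosθ, r sinθ); lever angle φ = atan2(r sinθ, d + r cosθ).
Differentiating tanφ: φ̇ = rω(d cosθ + r)/(d² + r² + 2dr cosθ).
d² + r² + 2dr cosθ = |CA|² = 0.0220706 m²;  d cosθ + r = +0.031527 m.
|ω_lever| = |0.0608·6.84·+0.031527| / 0.0220706 = 0.59405 rad/s.

0.594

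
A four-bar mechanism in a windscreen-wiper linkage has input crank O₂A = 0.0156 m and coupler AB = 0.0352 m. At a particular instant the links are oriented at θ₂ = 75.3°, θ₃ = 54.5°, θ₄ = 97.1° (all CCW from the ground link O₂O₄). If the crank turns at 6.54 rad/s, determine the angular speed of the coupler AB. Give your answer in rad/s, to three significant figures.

1.59

ω₂ = 6.54 rad/s
Differentiating the loop-closure r₂e^{iθ₂}+r₃e^{iθ₃}=r₁+r₄e^{iθ₄} gives r₂ω₂e^{iθ₂}+r₃ω₃e^{iθ₃}=r₄ω₄e^{iθ₄}.
Eliminating the other unknown: ω₃ = r₂ω₂ sin(θ₄−θ₂) / [r₃ sin(θ₃−θ₄)].
Numerator sine = +0.37137; denominator sine = -0.67688.
Result = 0.0156·6.54·(+0.37137) / (0.0352·(-0.67688)) = -1.5902 rad/s; magnitude 1.5902 rad/s.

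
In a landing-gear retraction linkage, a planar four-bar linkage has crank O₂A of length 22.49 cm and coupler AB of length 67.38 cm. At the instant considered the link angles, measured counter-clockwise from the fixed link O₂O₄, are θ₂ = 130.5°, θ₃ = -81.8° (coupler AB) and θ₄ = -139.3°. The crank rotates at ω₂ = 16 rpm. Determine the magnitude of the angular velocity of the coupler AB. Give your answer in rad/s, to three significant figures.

0.663

ω₂ = 1.676 rad/s (from 16 rpm).
Differentiating the loop-closure r₂e^{iθ₂}+r₃e^{iθ₃}=r₁+r₄e^{iθ₄} gives r₂ω₂e^{iθ₂}+r₃ω₃e^{iθ₃}=r₄ω₄e^{iθ₄}.
Eliminating the other unknown: ω₃ = r₂ω₂ sin(θ₄−θ₂) / [r₃ sin(θ₃−θ₄)].
Numerator sine = +0.99999; denominator sine = +0.84339.
Result = 0.2249·1.676·(+0.99999) / (0.6738·(+0.84339)) = +0.66309 rad/s; magnitude 0.66309 rad/s.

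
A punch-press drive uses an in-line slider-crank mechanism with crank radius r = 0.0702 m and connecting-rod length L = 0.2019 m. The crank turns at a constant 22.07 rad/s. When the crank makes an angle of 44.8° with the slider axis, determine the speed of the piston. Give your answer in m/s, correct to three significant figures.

1.37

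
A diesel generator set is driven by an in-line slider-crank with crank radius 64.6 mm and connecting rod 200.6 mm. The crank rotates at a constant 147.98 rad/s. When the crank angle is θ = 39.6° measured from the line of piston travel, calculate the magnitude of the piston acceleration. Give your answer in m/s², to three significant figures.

1190

ω = 148 rad/s
x(θ) = r cosθ + √(L² − r² sin²θ); with ω constant, a = ω²·d²x/dθ².
d²x/dθ² = −r cosθ − r²(cos2θ)/√u − r⁴ sin²2θ/(4u^{3/2}),  u = L² − r² sin²θ = 0.0385448 m².
Substituting r = 0.0646 m, L = 0.2006 m, θ = 39.6°: d²x/dθ² = -0.054313 m.
a = ω²·d²x/dθ² = (148)²·(-0.054313) = -1189.4 m/s²;  |a| = 1189.4 m/s².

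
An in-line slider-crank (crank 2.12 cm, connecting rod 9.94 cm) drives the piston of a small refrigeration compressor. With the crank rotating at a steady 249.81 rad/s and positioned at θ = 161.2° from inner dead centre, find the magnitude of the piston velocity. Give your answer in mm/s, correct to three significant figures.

ω = 249.8 rad/s
For an in-line slider-crank, x = r cosθ + √(L² − r² sin²θ), so v = −rω sinθ·[1 + r cosθ/√(L² − r² sin²θ)].
With r = 0.0212 m, L = 0.0994 m, θ = 161.2°: √(L² − r² sin²θ) = 0.099165 m.
v = −0.0212·249.8·0.32227·[1 + 0.0212·-0.94665/0.099165] = -1.3613 m/s.
|v| = 1.3613 m/s = 1361.3 mm/s.

1360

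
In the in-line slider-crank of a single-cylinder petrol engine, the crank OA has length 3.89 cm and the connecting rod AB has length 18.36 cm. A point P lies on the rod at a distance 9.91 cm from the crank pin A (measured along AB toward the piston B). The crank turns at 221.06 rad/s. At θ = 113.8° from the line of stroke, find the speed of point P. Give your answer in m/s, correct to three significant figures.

ω = 221.1 rad/s.  Crank-pin speed |V_A| = rω = 8.5992 m/s, perpendicular to OA.
Rod angle: sinφ = −(r/L) sinθ ⇒ φ = -11.178°; ω_rod = −rω cosθ/√(L²−r²sin²θ) = +19.266 rad/s.
V_P = V_A + ω_rod × AP, with AP = 0.0991 m along the rod.
Components: V_Px = −rω sinθ − a·ω_rod·sinφ = -7.4978 m/s;  V_Py = rω cosθ + a·ω_rod·cosφ = -1.5971 m/s.
|V_P| = √(V_Px² + V_Py²) = 7.666 m/s.

7.67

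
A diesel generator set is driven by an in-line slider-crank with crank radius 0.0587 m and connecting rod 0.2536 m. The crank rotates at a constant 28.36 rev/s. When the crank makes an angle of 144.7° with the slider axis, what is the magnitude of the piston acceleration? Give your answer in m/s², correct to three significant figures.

ω = 2π·28.4 = 178.2 rad/s
x(θ) = r cosθ + √(L² − r² sin²θ); with ω constant, a = ω²·d²x/dθ².
d²x/dθ² = −r cosθ − r²(cos2θ)/√u − r⁴ sin²2θ/(4u^{3/2}),  u = L² − r² sin²θ = 0.0631624 m².
Substituting r = 0.0587 m, L = 0.2536 m, θ = 144.7°: d²x/dθ² = +0.043187 m.
a = ω²·d²x/dθ² = (178.2)²·(+0.043187) = +1371.3 m/s²;  |a| = 1371.3 m/s².

1370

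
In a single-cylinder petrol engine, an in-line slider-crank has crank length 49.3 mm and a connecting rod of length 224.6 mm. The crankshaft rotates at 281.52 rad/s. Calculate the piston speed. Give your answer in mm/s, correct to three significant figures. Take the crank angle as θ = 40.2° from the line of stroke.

10500

ω = 281.5 rad/s
For an in-line slider-crank, x = r cosθ + √(L² − r² sin²θ), so v = −rω sinθ·[1 + r cosθ/√(L² − r² sin²θ)].
With r = 0.0493 m, L = 0.2246 m, θ = 40.2°: √(L² − r² sin²θ) = 0.22233 m.
v = −0.0493·281.5·0.64546·[1 + 0.0493·0.76380/0.22233] = -10.475 m/s.
|v| = 10.475 m/s = 10475 mm/s.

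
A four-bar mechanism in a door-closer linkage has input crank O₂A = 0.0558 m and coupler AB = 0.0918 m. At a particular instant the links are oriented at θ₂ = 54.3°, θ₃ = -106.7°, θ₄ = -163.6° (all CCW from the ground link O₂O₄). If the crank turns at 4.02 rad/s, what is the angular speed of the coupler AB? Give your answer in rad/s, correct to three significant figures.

1.79

ω₂ = 4.02 rad/s
Differentiating the loop-closure r₂e^{iθ₂}+r₃e^{iθ₃}=r₁+r₄e^{iθ₄} gives r₂ω₂e^{iθ₂}+r₃ω₃e^{iθ₃}=r₄ω₄e^{iθ₄}.
Eliminating the other unknown: ω₃ = r₂ω₂ sin(θ₄−θ₂) / [r₃ sin(θ₃−θ₄)].
Numerator sine = +0.61429; denominator sine = +0.83772.
Result = 0.0558·4.02·(+0.61429) / (0.0918·(+0.83772)) = +1.7918 rad/s; magnitude 1.7918 rad/s.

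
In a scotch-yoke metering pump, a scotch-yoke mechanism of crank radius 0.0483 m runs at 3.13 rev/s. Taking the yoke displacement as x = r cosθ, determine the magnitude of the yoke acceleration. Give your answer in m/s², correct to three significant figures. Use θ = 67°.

7.30

ω = 19.67 rad/s (from 3.13 rev/s).
x = r cosθ ⇒ ẍ = −rω² cosθ (ω constant).
|a| = rω²|cosθ| = 0.0483·(19.67)²·|cos 67°| = 7.2992 m/s².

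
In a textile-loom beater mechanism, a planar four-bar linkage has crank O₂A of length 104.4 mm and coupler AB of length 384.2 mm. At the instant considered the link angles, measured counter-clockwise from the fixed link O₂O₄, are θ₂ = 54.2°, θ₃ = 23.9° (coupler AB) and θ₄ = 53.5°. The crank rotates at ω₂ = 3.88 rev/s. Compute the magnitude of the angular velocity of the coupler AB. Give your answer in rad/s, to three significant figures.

ω₂ = 24.38 rad/s (from 3.88 rev/s).
Differentiating the loop-closure r₂e^{iθ₂}+r₃e^{iθ₃}=r₁+r₄e^{iθ₄} gives r₂ω₂e^{iθ₂}+r₃ω₃e^{iθ₃}=r₄ω₄e^{iθ₄}.
Eliminating the other unknown: ω₃ = r₂ω₂ sin(θ₄−θ₂) / [r₃ sin(θ₃−θ₄)].
Numerator sine = -0.01222; denominator sine = -0.49394.
Result = 0.1044·24.38·(-0.01222) / (0.3842·(-0.49394)) = +0.16385 rad/s; magnitude 0.16385 rad/s.

0.164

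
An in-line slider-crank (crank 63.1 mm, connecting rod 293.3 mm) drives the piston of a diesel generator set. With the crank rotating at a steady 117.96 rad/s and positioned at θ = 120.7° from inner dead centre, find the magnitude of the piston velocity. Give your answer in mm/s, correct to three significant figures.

ω = 118 rad/s
For an in-line slider-crank, x = r cosθ + √(L² − r² sin²θ), so v = −rω sinθ·[1 + r cosθ/√(L² − r² sin²θ)].
With r = 0.0631 m, L = 0.2933 m, θ = 120.7°: √(L² − r² sin²θ) = 0.28824 m.
v = −0.0631·118·0.85985·[1 + 0.0631·-0.51054/0.28824] = -5.6848 m/s.
|v| = 5.6848 m/s = 5684.8 mm/s.

5680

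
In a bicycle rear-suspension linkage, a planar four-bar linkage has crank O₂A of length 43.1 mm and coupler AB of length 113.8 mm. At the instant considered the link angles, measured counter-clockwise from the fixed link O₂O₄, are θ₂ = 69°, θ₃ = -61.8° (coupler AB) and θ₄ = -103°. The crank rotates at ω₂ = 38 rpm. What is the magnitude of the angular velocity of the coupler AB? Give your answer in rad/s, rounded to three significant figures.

0.318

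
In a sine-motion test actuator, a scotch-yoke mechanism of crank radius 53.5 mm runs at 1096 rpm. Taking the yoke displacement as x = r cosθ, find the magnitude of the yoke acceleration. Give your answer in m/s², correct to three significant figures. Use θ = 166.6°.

ω = 114.8 rad/s (from 1096 rpm).
x = r cosθ ⇒ ẍ = −rω² cosθ (ω constant).
|a| = rω²|cosθ| = 0.0535·(114.8)²·|cos 166.6°| = 685.56 m/s².

686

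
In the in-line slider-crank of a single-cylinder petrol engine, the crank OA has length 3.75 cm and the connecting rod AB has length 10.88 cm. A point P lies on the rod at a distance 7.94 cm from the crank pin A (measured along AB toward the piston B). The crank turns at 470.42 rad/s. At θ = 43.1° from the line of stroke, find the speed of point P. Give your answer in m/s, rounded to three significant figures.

14.7

ω = 470.4 rad/s.  Crank-pin speed |V_A| = rω = 17.641 m/s, perpendicular to OA.
Rod angle: sinφ = −(r/L) sinθ ⇒ φ = -13.621°; ω_rod = −rω cosθ/√(L²−r²sin²θ) = -121.81 rad/s.
V_P = V_A + ω_rod × AP, with AP = 0.0794 m along the rod.
Components: V_Px = −rω sinθ − a·ω_rod·sinφ = -14.331 m/s;  V_Py = rω cosθ + a·ω_rod·cosφ = +3.4806 m/s.
|V_P| = √(V_Px² + V_Py²) = 14.748 m/s.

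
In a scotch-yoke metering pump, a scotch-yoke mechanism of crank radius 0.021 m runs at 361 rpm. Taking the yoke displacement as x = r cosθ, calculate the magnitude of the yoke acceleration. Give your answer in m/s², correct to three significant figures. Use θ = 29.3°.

ω = 37.8 rad/s (from 361 rpm).
x = r cosθ ⇒ ẍ = −rω² cosθ (ω constant).
|a| = rω²|cosθ| = 0.021·(37.8)²·|cos 29.3°| = 26.172 m/s².

26.2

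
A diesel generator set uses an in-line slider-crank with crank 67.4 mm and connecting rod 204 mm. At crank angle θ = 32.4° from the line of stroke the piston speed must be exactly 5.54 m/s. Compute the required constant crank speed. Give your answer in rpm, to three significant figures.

1140

For an in-line slider-crank, |v_piston| = rω|sinθ|·[1 + r cosθ/√(L² − r² sin²θ)].
With r = 0.0674 m, L = 0.204 m, θ = 32.4°: the bracketed kinematic factor |dx/dθ| = 0.046351 m.
ω = v/|dx/dθ| = 5.54/0.046351 = 119.52 rad/s.
N = 60ω/(2π) = 1141.4 rpm.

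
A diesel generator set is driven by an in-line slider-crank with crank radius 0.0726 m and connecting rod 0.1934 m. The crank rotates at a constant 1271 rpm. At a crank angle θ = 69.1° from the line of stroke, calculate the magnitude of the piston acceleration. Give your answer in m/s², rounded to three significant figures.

ω = 2π·1271/60 = 133.1 rad/s
x(θ) = r cosθ + √(L² − r² sin²θ); with ω constant, a = ω²·d²x/dθ².
d²x/dθ² = −r cosθ − r²(cos2θ)/√u − r⁴ sin²2θ/(4u^{3/2}),  u = L² − r² sin²θ = 0.0328036 m².
Substituting r = 0.0726 m, L = 0.1934 m, θ = 69.1°: d²x/dθ² = -0.0047242 m.
a = ω²·d²x/dθ² = (133.1)²·(-0.0047242) = -83.69 m/s²;  |a| = 83.69 m/s².

83.7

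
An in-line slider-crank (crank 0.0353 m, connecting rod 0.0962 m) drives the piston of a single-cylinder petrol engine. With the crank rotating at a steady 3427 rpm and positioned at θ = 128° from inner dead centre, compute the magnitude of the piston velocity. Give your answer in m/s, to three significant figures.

ω = 2π·3427/60 = 358.9 rad/s
For an in-line slider-crank, x = r cosθ + √(L² − r² sin²θ), so v = −rω sinθ·[1 + r cosθ/√(L² − r² sin²θ)].
With r = 0.0353 m, L = 0.0962 m, θ = 128°: √(L² − r² sin²θ) = 0.092091 m.
v = −0.0353·358.9·0.78801·[1 + 0.0353·-0.61566/0.092091] = -7.6269 m/s.
|v| = 7.6269 m/s.

7.63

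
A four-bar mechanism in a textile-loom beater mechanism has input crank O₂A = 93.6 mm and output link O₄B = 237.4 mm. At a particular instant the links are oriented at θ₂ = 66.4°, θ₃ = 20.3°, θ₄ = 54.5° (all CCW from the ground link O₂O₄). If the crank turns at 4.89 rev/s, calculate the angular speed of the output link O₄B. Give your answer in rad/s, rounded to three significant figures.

ω₂ = 30.72 rad/s (from 4.89 rev/s).
Differentiating the loop-closure r₂e^{iθ₂}+r₃e^{iθ₃}=r₁+r₄e^{iθ₄} gives r₂ω₂e^{iθ₂}+r₃ω₃e^{iθ₃}=r₄ω₄e^{iθ₄}.
Eliminating the other unknown: ω₄ = r₂ω₂ sin(θ₂−θ₃) / [r₄ sin(θ₄−θ₃)].
Numerator sine = +0.72055; denominator sine = +0.56208.
Result = 0.0936·30.72·(+0.72055) / (0.2374·(+0.56208)) = +15.529 rad/s; magnitude 15.529 rad/s.

15.5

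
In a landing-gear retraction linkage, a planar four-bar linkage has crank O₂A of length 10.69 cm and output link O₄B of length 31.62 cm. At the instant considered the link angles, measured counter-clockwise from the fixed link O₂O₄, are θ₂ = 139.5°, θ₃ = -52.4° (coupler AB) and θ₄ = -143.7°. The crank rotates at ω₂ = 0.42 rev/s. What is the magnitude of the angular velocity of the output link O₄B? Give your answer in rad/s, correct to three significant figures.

0.184

ω₂ = 2.639 rad/s (from 0.42 rev/s).
Differentiating the loop-closure r₂e^{iθ₂}+r₃e^{iθ₃}=r₁+r₄e^{iθ₄} gives r₂ω₂e^{iθ₂}+r₃ω₃e^{iθ₃}=r₄ω₄e^{iθ₄}.
Eliminating the other unknown: ω₄ = r₂ω₂ sin(θ₂−θ₃) / [r₄ sin(θ₄−θ₃)].
Numerator sine = -0.20620; denominator sine = -0.99974.
Result = 0.1069·2.639·(-0.20620) / (0.3162·(-0.99974)) = +0.18402 rad/s; magnitude 0.18402 rad/s.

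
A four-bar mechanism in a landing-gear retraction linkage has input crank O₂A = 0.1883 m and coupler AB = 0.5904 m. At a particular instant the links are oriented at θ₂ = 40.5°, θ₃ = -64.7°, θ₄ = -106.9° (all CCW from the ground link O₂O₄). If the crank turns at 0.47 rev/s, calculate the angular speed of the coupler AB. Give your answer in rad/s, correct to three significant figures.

0.755

ω₂ = 2.953 rad/s (from 0.47 rev/s).
Differentiating the loop-closure r₂e^{iθ₂}+r₃e^{iθ₃}=r₁+r₄e^{iθ₄} gives r₂ω₂e^{iθ₂}+r₃ω₃e^{iθ₃}=r₄ω₄e^{iθ₄}.
Eliminating the other unknown: ω₃ = r₂ω₂ sin(θ₄−θ₂) / [r₃ sin(θ₃−θ₄)].
Numerator sine = -0.53877; denominator sine = +0.67172.
Result = 0.1883·2.953·(-0.53877) / (0.5904·(+0.67172)) = -0.75543 rad/s; magnitude 0.75543 rad/s.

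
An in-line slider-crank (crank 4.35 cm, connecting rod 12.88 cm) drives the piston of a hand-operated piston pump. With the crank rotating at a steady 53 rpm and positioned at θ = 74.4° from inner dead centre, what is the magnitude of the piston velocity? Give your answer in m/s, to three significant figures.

0.255

ω = 2π·53/60 = 5.55 rad/s
For an in-line slider-crank, x = r cosθ + √(L² − r² sin²θ), so v = −rω sinθ·[1 + r cosθ/√(L² − r² sin²θ)].
With r = 0.0435 m, L = 0.1288 m, θ = 74.4°: √(L² − r² sin²θ) = 0.1218 m.
v = −0.0435·5.55·0.96316·[1 + 0.0435·0.26892/0.1218] = -0.25487 m/s.
|v| = 0.25487 m/s.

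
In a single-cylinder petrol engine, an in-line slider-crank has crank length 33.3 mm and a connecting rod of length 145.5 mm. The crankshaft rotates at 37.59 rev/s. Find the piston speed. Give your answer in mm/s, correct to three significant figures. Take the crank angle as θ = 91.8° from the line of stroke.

7800

ω = 2π·37.6 = 236.2 rad/s
For an in-line slider-crank, x = r cosθ + √(L² − r² sin²θ), so v = −rω sinθ·[1 + r cosθ/√(L² − r² sin²θ)].
With r = 0.0333 m, L = 0.1455 m, θ = 91.8°: √(L² − r² sin²θ) = 0.14164 m.
v = −0.0333·236.2·0.99951·[1 + 0.0333·-0.03141/0.14164] = -7.803 m/s.
|v| = 7.803 m/s = 7803 mm/s.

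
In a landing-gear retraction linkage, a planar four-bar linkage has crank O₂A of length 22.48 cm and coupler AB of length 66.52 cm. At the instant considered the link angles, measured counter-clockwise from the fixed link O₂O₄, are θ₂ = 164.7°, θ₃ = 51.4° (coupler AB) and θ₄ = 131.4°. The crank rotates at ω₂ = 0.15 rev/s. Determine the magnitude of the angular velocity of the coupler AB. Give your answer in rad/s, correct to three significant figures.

ω₂ = 0.9425 rad/s (from 0.15 rev/s).
Differentiating the loop-closure r₂e^{iθ₂}+r₃e^{iθ₃}=r₁+r₄e^{iθ₄} gives r₂ω₂e^{iθ₂}+r₃ω₃e^{iθ₃}=r₄ω₄e^{iθ₄}.
Eliminating the other unknown: ω₃ = r₂ω₂ sin(θ₄−θ₂) / [r₃ sin(θ₃−θ₄)].
Numerator sine = -0.54902; denominator sine = -0.98481.
Result = 0.2248·0.9425·(-0.54902) / (0.6652·(-0.98481)) = +0.17756 rad/s; magnitude 0.17756 rad/s.

0.178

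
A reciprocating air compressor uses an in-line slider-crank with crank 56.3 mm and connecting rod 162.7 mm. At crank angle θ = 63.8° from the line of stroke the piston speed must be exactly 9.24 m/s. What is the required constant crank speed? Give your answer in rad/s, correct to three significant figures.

For an in-line slider-crank, |v_piston| = rω|sinθ|·[1 + r cosθ/√(L² − r² sin²θ)].
With r = 0.0563 m, L = 0.1627 m, θ = 63.8°: the bracketed kinematic factor |dx/dθ| = 0.058635 m.
ω = v/|dx/dθ| = 9.24/0.058635 = 157.59 rad/s.

158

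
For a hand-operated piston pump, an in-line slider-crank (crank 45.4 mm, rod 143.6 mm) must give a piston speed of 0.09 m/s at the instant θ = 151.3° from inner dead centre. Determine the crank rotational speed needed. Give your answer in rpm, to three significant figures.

54.8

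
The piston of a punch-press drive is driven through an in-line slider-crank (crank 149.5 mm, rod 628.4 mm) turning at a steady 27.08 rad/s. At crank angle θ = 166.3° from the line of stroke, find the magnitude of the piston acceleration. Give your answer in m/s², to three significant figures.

ω = 27.08 rad/s
x(θ) = r cosθ + √(L² − r² sin²θ); with ω constant, a = ω²·d²x/dθ².
d²x/dθ² = −r cosθ − r²(cos2θ)/√u − r⁴ sin²2θ/(4u^{3/2}),  u = L² − r² sin²θ = 0.393633 m².
Substituting r = 0.1495 m, L = 0.6284 m, θ = 166.3°: d²x/dθ² = +0.11351 m.
a = ω²·d²x/dθ² = (27.08)²·(+0.11351) = +83.242 m/s²;  |a| = 83.242 m/s².

83.2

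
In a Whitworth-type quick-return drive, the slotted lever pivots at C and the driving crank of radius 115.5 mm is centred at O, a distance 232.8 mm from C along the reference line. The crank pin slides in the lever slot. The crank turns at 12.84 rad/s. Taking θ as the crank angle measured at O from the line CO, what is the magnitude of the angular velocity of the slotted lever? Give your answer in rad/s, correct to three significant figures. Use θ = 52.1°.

ω = 12.84 rad/s
Crank pin A relative to C: A = (d + r cosθ, r sinθ); lever angle φ = atan2(r sinθ, d + r cosθ).
Differentiating tanφ: φ̇ = rω(d cosθ + r)/(d² + r² + 2dr cosθ).
d² + r² + 2dr cosθ = |CA|² = 0.10057 m²;  d cosθ + r = +0.25851 m.
|ω_lever| = |0.1155·12.84·+0.25851| / 0.10057 = 3.8119 rad/s.

3.81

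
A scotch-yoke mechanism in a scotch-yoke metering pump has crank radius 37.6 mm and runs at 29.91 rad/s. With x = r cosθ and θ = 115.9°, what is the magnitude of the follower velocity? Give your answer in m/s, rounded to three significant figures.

1.01

ω = 29.91 rad/s
x = r cosθ ⇒ ẋ = −rω sinθ.
|v| = rω|sinθ| = 0.0376·29.91·|sin 115.9°| = 1.0117 m/s.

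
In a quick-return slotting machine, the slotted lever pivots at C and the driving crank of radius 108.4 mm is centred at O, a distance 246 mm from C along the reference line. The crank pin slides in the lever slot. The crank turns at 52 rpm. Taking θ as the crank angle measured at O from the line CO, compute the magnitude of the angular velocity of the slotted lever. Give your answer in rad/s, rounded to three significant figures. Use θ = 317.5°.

1.53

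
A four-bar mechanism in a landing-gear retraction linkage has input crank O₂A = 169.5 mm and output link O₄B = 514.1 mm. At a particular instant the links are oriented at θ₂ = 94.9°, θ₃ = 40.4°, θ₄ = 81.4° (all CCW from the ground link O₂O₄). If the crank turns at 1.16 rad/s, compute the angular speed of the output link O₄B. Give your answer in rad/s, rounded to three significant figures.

ω₂ = 1.16 rad/s
Differentiating the loop-closure r₂e^{iθ₂}+r₃e^{iθ₃}=r₁+r₄e^{iθ₄} gives r₂ω₂e^{iθ₂}+r₃ω₃e^{iθ₃}=r₄ω₄e^{iθ₄}.
Eliminating the other unknown: ω₄ = r₂ω₂ sin(θ₂−θ₃) / [r₄ sin(θ₄−θ₃)].
Numerator sine = +0.81412; denominator sine = +0.65606.
Result = 0.1695·1.16·(+0.81412) / (0.5141·(+0.65606)) = +0.4746 rad/s; magnitude 0.4746 rad/s.

0.475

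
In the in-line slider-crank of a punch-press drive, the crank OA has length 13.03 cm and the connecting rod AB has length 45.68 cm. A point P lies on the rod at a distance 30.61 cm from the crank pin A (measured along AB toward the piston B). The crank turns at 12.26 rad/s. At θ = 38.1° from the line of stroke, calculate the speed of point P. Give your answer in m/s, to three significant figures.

ω = 12.26 rad/s.  Crank-pin speed |V_A| = rω = 1.5975 m/s, perpendicular to OA.
Rod angle: sinφ = −(r/L) sinθ ⇒ φ = -10.137°; ω_rod = −rω cosθ/√(L²−r²sin²θ) = -2.7956 rad/s.
V_P = V_A + ω_rod × AP, with AP = 0.3061 m along the rod.
Components: V_Px = −rω sinθ − a·ω_rod·sinφ = -1.1363 m/s;  V_Py = rω cosθ + a·ω_rod·cosφ = +0.41473 m/s.
|V_P| = √(V_Px² + V_Py²) = 1.2096 m/s.

1.21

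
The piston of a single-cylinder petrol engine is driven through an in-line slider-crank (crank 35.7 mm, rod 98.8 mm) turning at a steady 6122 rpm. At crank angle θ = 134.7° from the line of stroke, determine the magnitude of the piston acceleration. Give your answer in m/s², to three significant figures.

ω = 2π·6122/60 = 641.1 rad/s
x(θ) = r cosθ + √(L² − r² sin²θ); with ω constant, a = ω²·d²x/dθ².
d²x/dθ² = −r cosθ − r²(cos2θ)/√u − r⁴ sin²2θ/(4u^{3/2}),  u = L² − r² sin²θ = 0.00911752 m².
Substituting r = 0.0357 m, L = 0.0988 m, θ = 134.7°: d²x/dθ² = +0.024785 m.
a = ω²·d²x/dθ² = (641.1)²·(+0.024785) = +10187 m/s²;  |a| = 10187 m/s².

10200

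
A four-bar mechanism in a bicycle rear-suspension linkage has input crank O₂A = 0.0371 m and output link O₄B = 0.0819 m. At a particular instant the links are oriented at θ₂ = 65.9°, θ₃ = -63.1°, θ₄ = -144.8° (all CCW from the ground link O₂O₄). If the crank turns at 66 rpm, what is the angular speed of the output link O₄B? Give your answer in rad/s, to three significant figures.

2.46

ω₂ = 6.912 rad/s (from 66 rpm).
Differentiating the loop-closure r₂e^{iθ₂}+r₃e^{iθ₃}=r₁+r₄e^{iθ₄} gives r₂ω₂e^{iθ₂}+r₃ω₃e^{iθ₃}=r₄ω₄e^{iθ₄}.
Eliminating the other unknown: ω₄ = r₂ω₂ sin(θ₂−θ₃) / [r₄ sin(θ₄−θ₃)].
Numerator sine = +0.77715; denominator sine = -0.98953.
Result = 0.0371·6.912·(+0.77715) / (0.0819·(-0.98953)) = -2.4589 rad/s; magnitude 2.4589 rad/s.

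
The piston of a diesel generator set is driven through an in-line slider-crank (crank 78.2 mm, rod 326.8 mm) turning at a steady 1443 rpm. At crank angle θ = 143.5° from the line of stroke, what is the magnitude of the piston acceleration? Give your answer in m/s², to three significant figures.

1300

ω = 2π·1443/60 = 151.1 rad/s
x(θ) = r cosθ + √(L² − r² sin²θ); with ω constant, a = ω²·d²x/dθ².
d²x/dθ² = −r cosθ − r²(cos2θ)/√u − r⁴ sin²2θ/(4u^{3/2}),  u = L² − r² sin²θ = 0.104635 m².
Substituting r = 0.0782 m, L = 0.3268 m, θ = 143.5°: d²x/dθ² = +0.057082 m.
a = ω²·d²x/dθ² = (151.1)²·(+0.057082) = +1303.4 m/s²;  |a| = 1303.4 m/s².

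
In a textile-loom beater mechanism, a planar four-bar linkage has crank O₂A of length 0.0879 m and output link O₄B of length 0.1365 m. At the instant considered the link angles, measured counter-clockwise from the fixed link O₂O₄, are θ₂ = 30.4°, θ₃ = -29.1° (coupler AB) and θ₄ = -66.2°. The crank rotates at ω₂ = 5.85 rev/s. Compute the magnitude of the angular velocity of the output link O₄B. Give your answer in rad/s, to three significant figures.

33.8

ω₂ = 36.76 rad/s (from 5.85 rev/s).
Differentiating the loop-closure r₂e^{iθ₂}+r₃e^{iθ₃}=r₁+r₄e^{iθ₄} gives r₂ω₂e^{iθ₂}+r₃ω₃e^{iθ₃}=r₄ω₄e^{iθ₄}.
Eliminating the other unknown: ω₄ = r₂ω₂ sin(θ₂−θ₃) / [r₄ sin(θ₄−θ₃)].
Numerator sine = +0.86163; denominator sine = -0.60321.
Result = 0.0879·36.76·(+0.86163) / (0.1365·(-0.60321)) = -33.81 rad/s; magnitude 33.81 rad/s.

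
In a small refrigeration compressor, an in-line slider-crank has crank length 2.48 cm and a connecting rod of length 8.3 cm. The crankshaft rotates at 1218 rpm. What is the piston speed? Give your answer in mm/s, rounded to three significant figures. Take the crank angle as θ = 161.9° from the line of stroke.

702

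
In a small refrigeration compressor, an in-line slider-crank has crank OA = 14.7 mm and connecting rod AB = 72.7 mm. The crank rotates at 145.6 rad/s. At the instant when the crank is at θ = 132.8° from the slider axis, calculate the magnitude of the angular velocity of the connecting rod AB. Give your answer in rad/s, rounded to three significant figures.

ω = 145.6 rad/s
The rod makes angle φ with the slider axis where L sinφ = r sinθ; differentiating, L cosφ·φ̇ = r ω cosθ.
L cosφ = √(L² − r² sin²θ) = 0.071895 m.
|ω_rod| = r ω |cosθ| / √(L² − r² sin²θ) = 0.0147·145.6·0.67944/0.071895 = 20.227 rad/s.

20.2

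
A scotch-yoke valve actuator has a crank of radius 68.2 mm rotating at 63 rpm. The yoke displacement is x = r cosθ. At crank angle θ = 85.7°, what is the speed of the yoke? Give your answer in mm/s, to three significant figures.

449

ω = 6.597 rad/s (from 63 rpm).
x = r cosθ ⇒ ẋ = −rω sinθ.
|v| = rω|sinθ| = 0.0682·6.597·|sin 85.7°| = 0.44867 m/s = 448.67 mm/s.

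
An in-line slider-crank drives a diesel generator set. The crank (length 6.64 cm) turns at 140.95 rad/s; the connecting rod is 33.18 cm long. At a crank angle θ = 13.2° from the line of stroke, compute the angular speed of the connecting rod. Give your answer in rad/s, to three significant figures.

27.5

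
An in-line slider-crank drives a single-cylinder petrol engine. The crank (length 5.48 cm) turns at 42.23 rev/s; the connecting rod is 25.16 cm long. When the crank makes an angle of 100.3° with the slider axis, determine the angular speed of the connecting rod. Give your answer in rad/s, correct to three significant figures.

10.6

ω = 265.3 rad/s (converted from 42.23 rev/s).
The rod makes angle φ with the slider axis where L sinφ = r sinθ; differentiating, L cosφ·φ̇ = r ω cosθ.
L cosφ = √(L² − r² sin²θ) = 0.24576 m.
|ω_rod| = r ω |cosθ| / √(L² − r² sin²θ) = 0.0548·265.3·0.17880/0.24576 = 10.579 rad/s.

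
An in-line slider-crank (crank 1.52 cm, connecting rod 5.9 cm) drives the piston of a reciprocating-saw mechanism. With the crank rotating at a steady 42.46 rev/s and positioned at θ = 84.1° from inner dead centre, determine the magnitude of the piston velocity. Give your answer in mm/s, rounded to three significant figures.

4140

ω = 2π·42.5 = 266.8 rad/s
For an in-line slider-crank, x = r cosθ + √(L² − r² sin²θ), so v = −rω sinθ·[1 + r cosθ/√(L² − r² sin²θ)].
With r = 0.0152 m, L = 0.059 m, θ = 84.1°: √(L² − r² sin²θ) = 0.05703 m.
v = −0.0152·266.8·0.99470·[1 + 0.0152·0.10279/0.05703] = -4.1441 m/s.
|v| = 4.1441 m/s = 4144.1 mm/s.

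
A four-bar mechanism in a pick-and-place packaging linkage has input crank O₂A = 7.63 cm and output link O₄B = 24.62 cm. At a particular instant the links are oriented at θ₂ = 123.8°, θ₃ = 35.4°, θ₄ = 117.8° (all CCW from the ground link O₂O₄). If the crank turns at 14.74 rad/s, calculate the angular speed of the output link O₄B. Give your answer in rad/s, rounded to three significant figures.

4.61

ω₂ = 14.74 rad/s
Differentiating the loop-closure r₂e^{iθ₂}+r₃e^{iθ₃}=r₁+r₄e^{iθ₄} gives r₂ω₂e^{iθ₂}+r₃ω₃e^{iθ₃}=r₄ω₄e^{iθ₄}.
Eliminating the other unknown: ω₄ = r₂ω₂ sin(θ₂−θ₃) / [r₄ sin(θ₄−θ₃)].
Numerator sine = +0.99961; denominator sine = +0.99122.
Result = 0.0763·14.74·(+0.99961) / (0.2462·(+0.99122)) = +4.6068 rad/s; magnitude 4.6068 rad/s.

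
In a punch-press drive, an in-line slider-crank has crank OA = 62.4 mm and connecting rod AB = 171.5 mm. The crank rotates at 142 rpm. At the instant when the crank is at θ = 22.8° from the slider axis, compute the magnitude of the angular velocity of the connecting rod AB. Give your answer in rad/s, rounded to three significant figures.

5.04

ω = 14.87 rad/s (converted from 142 rpm).
The rod makes angle φ with the slider axis where L sinφ = r sinθ; differentiating, L cosφ·φ̇ = r ω cosθ.
L cosφ = √(L² − r² sin²θ) = 0.16979 m.
|ω_rod| = r ω |cosθ| / √(L² − r² sin²θ) = 0.0624·14.87·0.92186/0.16979 = 5.0381 rad/s.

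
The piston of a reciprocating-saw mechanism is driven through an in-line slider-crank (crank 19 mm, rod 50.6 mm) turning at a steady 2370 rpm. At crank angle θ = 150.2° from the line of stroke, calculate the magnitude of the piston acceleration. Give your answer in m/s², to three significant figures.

ω = 2π·2370/60 = 248.2 rad/s
x(θ) = r cosθ + √(L² − r² sin²θ); with ω constant, a = ω²·d²x/dθ².
d²x/dθ² = −r cosθ − r²(cos2θ)/√u − r⁴ sin²2θ/(4u^{3/2}),  u = L² − r² sin²θ = 0.0024712 m².
Substituting r = 0.019 m, L = 0.0506 m, θ = 150.2°: d²x/dθ² = +0.012615 m.
a = ω²·d²x/dθ² = (248.2)²·(+0.012615) = +777.06 m/s²;  |a| = 777.06 m/s².

777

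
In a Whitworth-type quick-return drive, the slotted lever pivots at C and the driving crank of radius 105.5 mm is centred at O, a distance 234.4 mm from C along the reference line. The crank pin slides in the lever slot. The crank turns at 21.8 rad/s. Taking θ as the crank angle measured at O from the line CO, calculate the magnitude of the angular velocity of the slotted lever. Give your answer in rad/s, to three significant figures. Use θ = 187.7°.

17.1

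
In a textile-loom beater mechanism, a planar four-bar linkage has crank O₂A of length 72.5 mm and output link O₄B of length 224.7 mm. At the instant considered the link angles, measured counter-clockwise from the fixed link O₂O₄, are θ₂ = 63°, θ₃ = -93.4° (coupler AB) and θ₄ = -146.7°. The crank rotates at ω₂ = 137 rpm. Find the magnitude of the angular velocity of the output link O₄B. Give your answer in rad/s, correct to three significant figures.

2.31

ω₂ = 14.35 rad/s (from 137 rpm).
Differentiating the loop-closure r₂e^{iθ₂}+r₃e^{iθ₃}=r₁+r₄e^{iθ₄} gives r₂ω₂e^{iθ₂}+r₃ω₃e^{iθ₃}=r₄ω₄e^{iθ₄}.
Eliminating the other unknown: ω₄ = r₂ω₂ sin(θ₂−θ₃) / [r₄ sin(θ₄−θ₃)].
Numerator sine = +0.40035; denominator sine = -0.80178.
Result = 0.0725·14.35·(+0.40035) / (0.2247·(-0.80178)) = -2.3114 rad/s; magnitude 2.3114 rad/s.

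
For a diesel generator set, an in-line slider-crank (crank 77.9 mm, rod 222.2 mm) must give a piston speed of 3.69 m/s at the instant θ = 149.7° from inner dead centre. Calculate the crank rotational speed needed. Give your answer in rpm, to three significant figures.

1290

For an in-line slider-crank, |v_piston| = rω|sinθ|·[1 + r cosθ/√(L² − r² sin²θ)].
With r = 0.0779 m, L = 0.2222 m, θ = 149.7°: the bracketed kinematic factor |dx/dθ| = 0.027215 m.
ω = v/|dx/dθ| = 3.69/0.027215 = 135.58 rad/s.
N = 60ω/(2π) = 1294.7 rpm.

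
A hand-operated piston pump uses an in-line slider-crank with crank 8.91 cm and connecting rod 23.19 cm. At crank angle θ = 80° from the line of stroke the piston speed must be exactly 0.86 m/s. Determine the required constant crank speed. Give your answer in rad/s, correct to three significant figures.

For an in-line slider-crank, |v_piston| = rω|sinθ|·[1 + r cosθ/√(L² − r² sin²θ)].
With r = 0.0891 m, L = 0.2319 m, θ = 80°: the bracketed kinematic factor |dx/dθ| = 0.094071 m.
ω = v/|dx/dθ| = 0.86/0.094071 = 9.142 rad/s.

9.14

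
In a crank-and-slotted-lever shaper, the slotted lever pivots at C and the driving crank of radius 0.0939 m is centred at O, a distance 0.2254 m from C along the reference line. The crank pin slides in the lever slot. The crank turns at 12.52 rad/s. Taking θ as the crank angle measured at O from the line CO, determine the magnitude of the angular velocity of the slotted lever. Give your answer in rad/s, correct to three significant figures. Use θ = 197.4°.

7.41

ω = 12.52 rad/s
Crank pin A relative to C: A = (d + r cosθ, r sinθ); lever angle φ = atan2(r sinθ, d + r cosθ).
Differentiating tanφ: φ̇ = rω(d cosθ + r)/(d² + r² + 2dr cosθ).
d² + r² + 2dr cosθ = |CA|² = 0.0192293 m²;  d cosθ + r = -0.12119 m.
|ω_lever| = |0.0939·12.52·-0.12119| / 0.0192293 = 7.409 rad/s.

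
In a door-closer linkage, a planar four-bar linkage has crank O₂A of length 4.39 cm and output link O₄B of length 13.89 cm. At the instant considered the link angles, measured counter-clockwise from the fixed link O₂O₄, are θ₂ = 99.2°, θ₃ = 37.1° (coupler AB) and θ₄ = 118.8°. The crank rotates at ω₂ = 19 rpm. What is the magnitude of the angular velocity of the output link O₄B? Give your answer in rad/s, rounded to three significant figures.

0.562

ω₂ = 1.99 rad/s (from 19 rpm).
Differentiating the loop-closure r₂e^{iθ₂}+r₃e^{iθ₃}=r₁+r₄e^{iθ₄} gives r₂ω₂e^{iθ₂}+r₃ω₃e^{iθ₃}=r₄ω₄e^{iθ₄}.
Eliminating the other unknown: ω₄ = r₂ω₂ sin(θ₂−θ₃) / [r₄ sin(θ₄−θ₃)].
Numerator sine = +0.88377; denominator sine = +0.98953.
Result = 0.0439·1.99·(+0.88377) / (0.1389·(+0.98953)) = +0.56164 rad/s; magnitude 0.56164 rad/s.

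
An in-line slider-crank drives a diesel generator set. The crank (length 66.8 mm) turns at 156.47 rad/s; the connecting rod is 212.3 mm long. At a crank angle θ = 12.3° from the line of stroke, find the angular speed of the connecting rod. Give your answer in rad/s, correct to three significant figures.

48.2

ω = 156.5 rad/s
The rod makes angle φ with the slider axis where L sinφ = r sinθ; differentiating, L cosφ·φ̇ = r ω cosθ.
L cosφ = √(L² − r² sin²θ) = 0.21182 m.
|ω_rod| = r ω |cosθ| / √(L² − r² sin²θ) = 0.0668·156.5·0.97705/0.21182 = 48.211 rad/s.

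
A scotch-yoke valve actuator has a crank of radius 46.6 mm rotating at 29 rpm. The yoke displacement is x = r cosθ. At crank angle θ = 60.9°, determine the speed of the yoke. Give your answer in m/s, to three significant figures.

0.124

ω = 3.037 rad/s (from 29 rpm).
x = r cosθ ⇒ ẋ = −rω sinθ.
|v| = rω|sinθ| = 0.0466·3.037·|sin 60.9°| = 0.12365 m/s.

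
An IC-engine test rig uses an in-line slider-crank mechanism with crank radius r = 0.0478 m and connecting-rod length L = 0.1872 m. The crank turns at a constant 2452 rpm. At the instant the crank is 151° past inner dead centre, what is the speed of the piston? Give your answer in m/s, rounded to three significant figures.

4.61

ω = 2π·2452/60 = 256.8 rad/s
For an in-line slider-crank, x = r cosθ + √(L² − r² sin²θ), so v = −rω sinθ·[1 + r cosθ/√(L² − r² sin²θ)].
With r = 0.0478 m, L = 0.1872 m, θ = 151°: √(L² − r² sin²θ) = 0.18576 m.
v = −0.0478·256.8·0.48481·[1 + 0.0478·-0.87462/0.18576] = -4.6112 m/s.
|v| = 4.6112 m/s.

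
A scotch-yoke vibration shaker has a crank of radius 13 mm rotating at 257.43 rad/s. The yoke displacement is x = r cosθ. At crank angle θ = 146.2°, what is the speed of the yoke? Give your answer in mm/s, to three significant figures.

1860

ω = 257.4 rad/s
x = r cosθ ⇒ ẋ = −rω sinθ.
|v| = rω|sinθ| = 0.013·257.4·|sin 146.2°| = 1.8617 m/s = 1861.7 mm/s.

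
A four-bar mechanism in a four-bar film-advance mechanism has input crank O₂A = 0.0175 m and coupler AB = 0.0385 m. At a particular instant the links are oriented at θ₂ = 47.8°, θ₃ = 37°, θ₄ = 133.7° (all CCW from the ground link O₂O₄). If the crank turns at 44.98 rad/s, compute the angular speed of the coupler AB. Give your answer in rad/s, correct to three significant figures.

20.5

ω₂ = 44.98 rad/s
Differentiating the loop-closure r₂e^{iθ₂}+r₃e^{iθ₃}=r₁+r₄e^{iθ₄} gives r₂ω₂e^{iθ₂}+r₃ω₃e^{iθ₃}=r₄ω₄e^{iθ₄}.
Eliminating the other unknown: ω₃ = r₂ω₂ sin(θ₄−θ₂) / [r₃ sin(θ₃−θ₄)].
Numerator sine = +0.99744; denominator sine = -0.99317.
Result = 0.0175·44.98·(+0.99744) / (0.0385·(-0.99317)) = -20.533 rad/s; magnitude 20.533 rad/s.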